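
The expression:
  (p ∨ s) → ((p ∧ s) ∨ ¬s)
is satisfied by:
  {p: True, s: False}
  {s: False, p: False}
  {s: True, p: True}


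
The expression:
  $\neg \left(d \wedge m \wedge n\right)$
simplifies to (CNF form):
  $\neg d \vee \neg m \vee \neg n$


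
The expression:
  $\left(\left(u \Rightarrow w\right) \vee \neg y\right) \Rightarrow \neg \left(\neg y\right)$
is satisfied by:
  {y: True}


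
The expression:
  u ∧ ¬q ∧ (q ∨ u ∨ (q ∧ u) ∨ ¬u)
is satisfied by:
  {u: True, q: False}


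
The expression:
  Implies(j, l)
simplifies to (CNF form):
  l | ~j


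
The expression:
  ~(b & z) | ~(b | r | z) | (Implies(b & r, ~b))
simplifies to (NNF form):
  ~b | ~r | ~z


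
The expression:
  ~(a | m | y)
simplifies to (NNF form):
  ~a & ~m & ~y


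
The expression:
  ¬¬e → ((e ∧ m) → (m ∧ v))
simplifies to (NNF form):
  v ∨ ¬e ∨ ¬m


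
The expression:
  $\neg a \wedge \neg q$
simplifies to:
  $\neg a \wedge \neg q$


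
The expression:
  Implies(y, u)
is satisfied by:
  {u: True, y: False}
  {y: False, u: False}
  {y: True, u: True}


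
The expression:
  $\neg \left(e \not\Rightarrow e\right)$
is always true.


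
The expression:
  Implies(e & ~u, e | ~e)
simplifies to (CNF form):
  True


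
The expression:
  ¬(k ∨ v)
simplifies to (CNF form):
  ¬k ∧ ¬v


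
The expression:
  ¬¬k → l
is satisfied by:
  {l: True, k: False}
  {k: False, l: False}
  {k: True, l: True}


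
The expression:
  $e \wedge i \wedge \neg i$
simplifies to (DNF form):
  $\text{False}$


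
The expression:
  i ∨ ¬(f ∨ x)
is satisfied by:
  {i: True, f: False, x: False}
  {i: True, x: True, f: False}
  {i: True, f: True, x: False}
  {i: True, x: True, f: True}
  {x: False, f: False, i: False}


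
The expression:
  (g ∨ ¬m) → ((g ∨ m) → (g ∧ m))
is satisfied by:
  {m: True, g: False}
  {g: False, m: False}
  {g: True, m: True}


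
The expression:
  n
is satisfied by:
  {n: True}


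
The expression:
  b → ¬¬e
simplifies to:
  e ∨ ¬b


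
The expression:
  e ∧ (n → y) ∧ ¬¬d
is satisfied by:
  {y: True, e: True, d: True, n: False}
  {e: True, d: True, y: False, n: False}
  {y: True, n: True, e: True, d: True}


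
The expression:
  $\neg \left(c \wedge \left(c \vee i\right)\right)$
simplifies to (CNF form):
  $\neg c$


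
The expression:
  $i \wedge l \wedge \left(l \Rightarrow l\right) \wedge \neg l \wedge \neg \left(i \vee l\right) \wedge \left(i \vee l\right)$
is never true.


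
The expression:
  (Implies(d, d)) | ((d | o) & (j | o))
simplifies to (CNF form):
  True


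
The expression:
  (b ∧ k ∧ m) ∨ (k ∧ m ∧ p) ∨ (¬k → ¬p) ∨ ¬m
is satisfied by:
  {k: True, p: False, m: False}
  {p: False, m: False, k: False}
  {k: True, m: True, p: False}
  {m: True, p: False, k: False}
  {k: True, p: True, m: False}
  {p: True, k: False, m: False}
  {k: True, m: True, p: True}


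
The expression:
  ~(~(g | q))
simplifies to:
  g | q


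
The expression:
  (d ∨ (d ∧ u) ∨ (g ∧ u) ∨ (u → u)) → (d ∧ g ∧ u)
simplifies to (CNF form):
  d ∧ g ∧ u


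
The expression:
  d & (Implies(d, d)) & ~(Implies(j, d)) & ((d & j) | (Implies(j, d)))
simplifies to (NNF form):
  False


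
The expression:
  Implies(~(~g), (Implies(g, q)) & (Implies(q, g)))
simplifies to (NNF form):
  q | ~g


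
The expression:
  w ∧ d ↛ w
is never true.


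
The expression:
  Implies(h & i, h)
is always true.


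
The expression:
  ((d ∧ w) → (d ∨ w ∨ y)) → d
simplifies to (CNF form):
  d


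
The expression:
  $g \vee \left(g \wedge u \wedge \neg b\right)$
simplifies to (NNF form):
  $g$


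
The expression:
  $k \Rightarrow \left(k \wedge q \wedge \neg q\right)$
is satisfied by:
  {k: False}


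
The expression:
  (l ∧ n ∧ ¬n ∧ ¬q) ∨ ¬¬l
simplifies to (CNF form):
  l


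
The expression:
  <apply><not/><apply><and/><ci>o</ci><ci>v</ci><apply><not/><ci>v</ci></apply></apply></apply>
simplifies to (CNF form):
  <true/>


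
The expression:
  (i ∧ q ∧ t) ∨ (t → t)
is always true.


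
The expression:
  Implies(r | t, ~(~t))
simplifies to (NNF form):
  t | ~r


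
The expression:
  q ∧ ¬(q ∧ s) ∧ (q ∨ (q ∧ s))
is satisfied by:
  {q: True, s: False}


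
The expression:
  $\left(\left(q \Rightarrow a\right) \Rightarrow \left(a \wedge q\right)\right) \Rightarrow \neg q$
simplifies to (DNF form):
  $\neg q$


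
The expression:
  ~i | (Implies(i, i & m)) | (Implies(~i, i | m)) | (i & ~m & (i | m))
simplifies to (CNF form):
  True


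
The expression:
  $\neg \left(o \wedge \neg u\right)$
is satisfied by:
  {u: True, o: False}
  {o: False, u: False}
  {o: True, u: True}


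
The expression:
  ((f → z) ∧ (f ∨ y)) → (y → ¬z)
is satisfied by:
  {z: False, y: False}
  {y: True, z: False}
  {z: True, y: False}


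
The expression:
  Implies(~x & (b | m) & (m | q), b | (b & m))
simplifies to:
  b | x | ~m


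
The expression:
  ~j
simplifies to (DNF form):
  ~j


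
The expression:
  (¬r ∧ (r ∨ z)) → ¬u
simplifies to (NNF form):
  r ∨ ¬u ∨ ¬z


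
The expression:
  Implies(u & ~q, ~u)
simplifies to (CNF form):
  q | ~u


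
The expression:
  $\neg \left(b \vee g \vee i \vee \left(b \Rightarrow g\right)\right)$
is never true.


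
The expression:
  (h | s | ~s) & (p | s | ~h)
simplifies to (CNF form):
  p | s | ~h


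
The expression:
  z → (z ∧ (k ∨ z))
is always true.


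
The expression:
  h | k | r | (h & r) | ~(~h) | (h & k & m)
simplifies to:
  h | k | r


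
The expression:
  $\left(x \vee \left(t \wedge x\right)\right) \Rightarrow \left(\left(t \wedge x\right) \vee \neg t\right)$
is always true.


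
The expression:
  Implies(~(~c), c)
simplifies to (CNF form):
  True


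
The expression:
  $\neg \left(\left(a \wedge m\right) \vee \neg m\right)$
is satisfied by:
  {m: True, a: False}


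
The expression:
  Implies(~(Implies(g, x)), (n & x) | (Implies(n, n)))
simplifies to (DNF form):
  True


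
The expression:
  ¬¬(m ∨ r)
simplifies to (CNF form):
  m ∨ r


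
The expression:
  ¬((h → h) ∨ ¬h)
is never true.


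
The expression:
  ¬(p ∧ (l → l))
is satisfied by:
  {p: False}


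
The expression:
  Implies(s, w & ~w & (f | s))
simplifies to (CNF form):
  ~s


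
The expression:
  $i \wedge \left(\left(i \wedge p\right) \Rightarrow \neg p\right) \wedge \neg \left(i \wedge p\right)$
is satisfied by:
  {i: True, p: False}


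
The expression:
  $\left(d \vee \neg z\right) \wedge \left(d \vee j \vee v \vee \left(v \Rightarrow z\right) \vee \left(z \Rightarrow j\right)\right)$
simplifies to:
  $d \vee \neg z$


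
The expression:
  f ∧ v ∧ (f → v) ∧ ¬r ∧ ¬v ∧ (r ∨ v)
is never true.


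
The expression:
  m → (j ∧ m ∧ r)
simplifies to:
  (j ∧ r) ∨ ¬m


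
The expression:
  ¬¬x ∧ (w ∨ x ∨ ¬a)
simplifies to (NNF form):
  x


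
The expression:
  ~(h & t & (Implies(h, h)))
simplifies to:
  ~h | ~t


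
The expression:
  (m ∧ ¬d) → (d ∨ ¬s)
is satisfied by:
  {d: True, s: False, m: False}
  {s: False, m: False, d: False}
  {d: True, m: True, s: False}
  {m: True, s: False, d: False}
  {d: True, s: True, m: False}
  {s: True, d: False, m: False}
  {d: True, m: True, s: True}


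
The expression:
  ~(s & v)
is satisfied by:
  {s: False, v: False}
  {v: True, s: False}
  {s: True, v: False}


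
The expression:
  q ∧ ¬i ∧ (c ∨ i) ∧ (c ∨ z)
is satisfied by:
  {c: True, q: True, i: False}


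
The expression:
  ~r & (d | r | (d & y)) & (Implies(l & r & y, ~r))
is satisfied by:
  {d: True, r: False}


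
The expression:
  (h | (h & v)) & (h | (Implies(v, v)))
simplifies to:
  h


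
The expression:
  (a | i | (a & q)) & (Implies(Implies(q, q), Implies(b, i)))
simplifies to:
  i | (a & ~b)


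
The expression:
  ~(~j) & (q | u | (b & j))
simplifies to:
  j & (b | q | u)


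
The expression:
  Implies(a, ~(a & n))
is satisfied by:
  {n: False, a: False}
  {a: True, n: False}
  {n: True, a: False}


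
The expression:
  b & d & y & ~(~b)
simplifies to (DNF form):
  b & d & y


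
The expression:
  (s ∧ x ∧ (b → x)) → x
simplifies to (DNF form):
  True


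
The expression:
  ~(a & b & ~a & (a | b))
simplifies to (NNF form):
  True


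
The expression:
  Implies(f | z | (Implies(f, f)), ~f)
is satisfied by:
  {f: False}


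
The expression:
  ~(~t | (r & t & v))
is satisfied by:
  {t: True, v: False, r: False}
  {t: True, r: True, v: False}
  {t: True, v: True, r: False}


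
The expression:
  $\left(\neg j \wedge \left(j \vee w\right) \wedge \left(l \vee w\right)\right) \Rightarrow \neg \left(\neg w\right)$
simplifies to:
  $\text{True}$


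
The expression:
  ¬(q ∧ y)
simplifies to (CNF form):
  ¬q ∨ ¬y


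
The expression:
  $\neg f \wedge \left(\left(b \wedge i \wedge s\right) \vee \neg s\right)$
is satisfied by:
  {b: True, i: True, f: False, s: False}
  {b: True, i: False, f: False, s: False}
  {i: True, b: False, f: False, s: False}
  {b: False, i: False, f: False, s: False}
  {b: True, s: True, i: True, f: False}


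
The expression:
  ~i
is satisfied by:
  {i: False}


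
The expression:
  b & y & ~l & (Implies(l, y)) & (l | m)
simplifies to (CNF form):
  b & m & y & ~l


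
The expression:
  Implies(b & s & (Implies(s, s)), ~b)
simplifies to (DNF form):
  ~b | ~s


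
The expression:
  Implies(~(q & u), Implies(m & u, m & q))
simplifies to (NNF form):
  q | ~m | ~u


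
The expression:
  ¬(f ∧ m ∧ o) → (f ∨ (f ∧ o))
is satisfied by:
  {f: True}


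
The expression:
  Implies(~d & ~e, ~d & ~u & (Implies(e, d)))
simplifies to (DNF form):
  d | e | ~u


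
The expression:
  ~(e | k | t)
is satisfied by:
  {e: False, t: False, k: False}


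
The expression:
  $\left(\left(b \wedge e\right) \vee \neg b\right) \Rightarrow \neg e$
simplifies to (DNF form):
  $\neg e$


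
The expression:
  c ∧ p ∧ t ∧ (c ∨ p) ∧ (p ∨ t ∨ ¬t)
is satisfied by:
  {t: True, c: True, p: True}


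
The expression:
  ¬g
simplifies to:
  ¬g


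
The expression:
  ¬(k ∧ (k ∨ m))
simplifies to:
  ¬k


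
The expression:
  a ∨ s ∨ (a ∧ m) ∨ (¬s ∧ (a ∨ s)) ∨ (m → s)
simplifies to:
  a ∨ s ∨ ¬m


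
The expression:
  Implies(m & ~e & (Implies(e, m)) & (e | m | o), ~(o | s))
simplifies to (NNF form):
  e | ~m | (~o & ~s)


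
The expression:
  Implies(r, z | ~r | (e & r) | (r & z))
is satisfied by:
  {z: True, e: True, r: False}
  {z: True, e: False, r: False}
  {e: True, z: False, r: False}
  {z: False, e: False, r: False}
  {r: True, z: True, e: True}
  {r: True, z: True, e: False}
  {r: True, e: True, z: False}


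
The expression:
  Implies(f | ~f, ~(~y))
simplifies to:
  y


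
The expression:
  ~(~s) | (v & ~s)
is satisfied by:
  {v: True, s: True}
  {v: True, s: False}
  {s: True, v: False}


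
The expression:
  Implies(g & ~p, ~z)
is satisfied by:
  {p: True, g: False, z: False}
  {g: False, z: False, p: False}
  {z: True, p: True, g: False}
  {z: True, g: False, p: False}
  {p: True, g: True, z: False}
  {g: True, p: False, z: False}
  {z: True, g: True, p: True}


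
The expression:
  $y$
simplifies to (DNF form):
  $y$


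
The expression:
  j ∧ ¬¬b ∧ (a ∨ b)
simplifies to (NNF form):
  b ∧ j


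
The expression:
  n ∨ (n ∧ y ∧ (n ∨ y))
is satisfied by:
  {n: True}


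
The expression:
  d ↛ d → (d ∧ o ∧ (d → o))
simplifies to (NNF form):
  True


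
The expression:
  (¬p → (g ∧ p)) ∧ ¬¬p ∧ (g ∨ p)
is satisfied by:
  {p: True}


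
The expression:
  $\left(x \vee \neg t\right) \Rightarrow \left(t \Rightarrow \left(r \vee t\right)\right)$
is always true.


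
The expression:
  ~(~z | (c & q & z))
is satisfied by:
  {z: True, c: False, q: False}
  {z: True, q: True, c: False}
  {z: True, c: True, q: False}


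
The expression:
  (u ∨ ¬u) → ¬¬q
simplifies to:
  q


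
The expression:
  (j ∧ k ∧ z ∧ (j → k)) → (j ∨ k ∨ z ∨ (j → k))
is always true.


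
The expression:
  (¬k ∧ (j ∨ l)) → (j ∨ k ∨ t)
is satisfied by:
  {j: True, k: True, t: True, l: False}
  {j: True, k: True, l: False, t: False}
  {j: True, t: True, l: False, k: False}
  {j: True, l: False, t: False, k: False}
  {k: True, t: True, l: False, j: False}
  {k: True, l: False, t: False, j: False}
  {t: True, k: False, l: False, j: False}
  {k: False, l: False, t: False, j: False}
  {k: True, j: True, l: True, t: True}
  {k: True, j: True, l: True, t: False}
  {j: True, l: True, t: True, k: False}
  {j: True, l: True, k: False, t: False}
  {t: True, l: True, k: True, j: False}
  {l: True, k: True, j: False, t: False}
  {l: True, t: True, j: False, k: False}


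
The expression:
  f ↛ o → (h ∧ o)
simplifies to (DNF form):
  o ∨ ¬f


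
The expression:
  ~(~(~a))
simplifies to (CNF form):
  ~a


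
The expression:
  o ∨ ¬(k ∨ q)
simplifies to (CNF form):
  (o ∨ ¬k) ∧ (o ∨ ¬q)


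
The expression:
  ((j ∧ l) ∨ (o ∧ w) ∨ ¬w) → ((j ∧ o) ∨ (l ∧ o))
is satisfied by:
  {j: True, o: True, l: True, w: True}
  {j: True, o: True, l: True, w: False}
  {j: True, o: True, w: True, l: False}
  {j: True, o: True, w: False, l: False}
  {o: True, l: True, w: True, j: False}
  {o: True, l: True, w: False, j: False}
  {l: False, j: True, w: True, o: False}
  {l: True, w: True, j: False, o: False}
  {l: False, w: True, j: False, o: False}


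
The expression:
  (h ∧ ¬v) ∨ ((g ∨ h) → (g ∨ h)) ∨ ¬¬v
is always true.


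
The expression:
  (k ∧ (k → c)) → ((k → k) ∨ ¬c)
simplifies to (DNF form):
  True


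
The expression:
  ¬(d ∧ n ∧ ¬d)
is always true.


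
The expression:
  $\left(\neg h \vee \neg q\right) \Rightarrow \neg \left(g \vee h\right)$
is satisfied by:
  {q: True, h: False, g: False}
  {h: False, g: False, q: False}
  {q: True, h: True, g: False}
  {q: True, g: True, h: True}


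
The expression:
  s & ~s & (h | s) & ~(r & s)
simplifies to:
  False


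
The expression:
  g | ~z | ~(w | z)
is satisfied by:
  {g: True, z: False}
  {z: False, g: False}
  {z: True, g: True}


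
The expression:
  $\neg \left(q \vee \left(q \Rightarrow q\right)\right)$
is never true.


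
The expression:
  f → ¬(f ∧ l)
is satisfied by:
  {l: False, f: False}
  {f: True, l: False}
  {l: True, f: False}


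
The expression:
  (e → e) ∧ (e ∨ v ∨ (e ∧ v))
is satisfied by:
  {v: True, e: True}
  {v: True, e: False}
  {e: True, v: False}


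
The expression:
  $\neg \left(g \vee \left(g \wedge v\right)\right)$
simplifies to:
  $\neg g$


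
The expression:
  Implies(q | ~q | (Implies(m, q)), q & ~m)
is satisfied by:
  {q: True, m: False}


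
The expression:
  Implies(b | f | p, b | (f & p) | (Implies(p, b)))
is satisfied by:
  {b: True, f: True, p: False}
  {b: True, p: False, f: False}
  {f: True, p: False, b: False}
  {f: False, p: False, b: False}
  {b: True, f: True, p: True}
  {b: True, p: True, f: False}
  {f: True, p: True, b: False}


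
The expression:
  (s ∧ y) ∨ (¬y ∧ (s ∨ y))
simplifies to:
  s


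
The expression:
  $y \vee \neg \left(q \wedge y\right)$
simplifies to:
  $\text{True}$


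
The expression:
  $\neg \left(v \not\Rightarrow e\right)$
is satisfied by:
  {e: True, v: False}
  {v: False, e: False}
  {v: True, e: True}


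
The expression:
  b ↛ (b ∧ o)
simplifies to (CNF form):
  b ∧ ¬o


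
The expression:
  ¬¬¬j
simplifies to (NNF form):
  ¬j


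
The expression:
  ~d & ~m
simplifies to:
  ~d & ~m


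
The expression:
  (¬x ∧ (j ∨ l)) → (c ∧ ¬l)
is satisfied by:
  {x: True, c: True, l: False, j: False}
  {x: True, c: False, l: False, j: False}
  {j: True, x: True, c: True, l: False}
  {j: True, x: True, c: False, l: False}
  {x: True, l: True, c: True, j: False}
  {x: True, l: True, c: False, j: False}
  {x: True, l: True, j: True, c: True}
  {x: True, l: True, j: True, c: False}
  {c: True, x: False, l: False, j: False}
  {x: False, c: False, l: False, j: False}
  {j: True, c: True, x: False, l: False}


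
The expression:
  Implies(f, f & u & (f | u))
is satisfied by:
  {u: True, f: False}
  {f: False, u: False}
  {f: True, u: True}


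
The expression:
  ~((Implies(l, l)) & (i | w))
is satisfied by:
  {i: False, w: False}


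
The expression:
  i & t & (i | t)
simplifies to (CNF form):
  i & t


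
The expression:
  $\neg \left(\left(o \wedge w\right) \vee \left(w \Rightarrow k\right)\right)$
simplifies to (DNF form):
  $w \wedge \neg k \wedge \neg o$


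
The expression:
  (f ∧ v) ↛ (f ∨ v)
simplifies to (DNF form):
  False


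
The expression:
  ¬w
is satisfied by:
  {w: False}


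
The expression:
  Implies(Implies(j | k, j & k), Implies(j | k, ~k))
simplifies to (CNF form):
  ~j | ~k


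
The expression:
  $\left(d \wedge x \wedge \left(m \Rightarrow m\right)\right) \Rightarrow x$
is always true.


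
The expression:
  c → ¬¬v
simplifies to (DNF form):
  v ∨ ¬c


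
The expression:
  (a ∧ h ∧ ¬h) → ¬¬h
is always true.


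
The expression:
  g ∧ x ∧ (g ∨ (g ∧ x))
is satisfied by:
  {x: True, g: True}


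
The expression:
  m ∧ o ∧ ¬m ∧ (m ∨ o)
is never true.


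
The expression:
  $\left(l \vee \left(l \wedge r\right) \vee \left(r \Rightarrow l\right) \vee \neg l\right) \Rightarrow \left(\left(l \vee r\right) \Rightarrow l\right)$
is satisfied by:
  {l: True, r: False}
  {r: False, l: False}
  {r: True, l: True}


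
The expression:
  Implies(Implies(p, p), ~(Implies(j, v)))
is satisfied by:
  {j: True, v: False}


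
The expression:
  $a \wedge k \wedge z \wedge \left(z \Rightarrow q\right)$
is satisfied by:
  {a: True, z: True, q: True, k: True}


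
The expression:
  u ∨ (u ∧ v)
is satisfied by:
  {u: True}


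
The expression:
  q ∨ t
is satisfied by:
  {t: True, q: True}
  {t: True, q: False}
  {q: True, t: False}


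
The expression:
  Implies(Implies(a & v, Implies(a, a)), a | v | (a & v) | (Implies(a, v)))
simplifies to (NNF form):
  True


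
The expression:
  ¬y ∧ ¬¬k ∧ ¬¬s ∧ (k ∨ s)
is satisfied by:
  {s: True, k: True, y: False}


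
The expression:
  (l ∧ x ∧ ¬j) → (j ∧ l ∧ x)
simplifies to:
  j ∨ ¬l ∨ ¬x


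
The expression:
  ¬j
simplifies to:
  ¬j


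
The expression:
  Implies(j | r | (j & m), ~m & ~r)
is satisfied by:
  {r: False, m: False, j: False}
  {j: True, r: False, m: False}
  {m: True, r: False, j: False}


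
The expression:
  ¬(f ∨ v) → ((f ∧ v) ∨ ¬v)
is always true.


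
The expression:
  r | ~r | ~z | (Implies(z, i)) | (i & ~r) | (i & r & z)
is always true.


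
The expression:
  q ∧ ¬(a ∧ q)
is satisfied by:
  {q: True, a: False}


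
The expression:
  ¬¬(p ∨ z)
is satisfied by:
  {z: True, p: True}
  {z: True, p: False}
  {p: True, z: False}


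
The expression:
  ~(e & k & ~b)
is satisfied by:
  {b: True, k: False, e: False}
  {k: False, e: False, b: False}
  {e: True, b: True, k: False}
  {e: True, k: False, b: False}
  {b: True, k: True, e: False}
  {k: True, b: False, e: False}
  {e: True, k: True, b: True}


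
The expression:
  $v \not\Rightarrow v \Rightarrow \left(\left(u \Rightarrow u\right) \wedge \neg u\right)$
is always true.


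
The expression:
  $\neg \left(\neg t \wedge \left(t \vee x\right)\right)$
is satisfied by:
  {t: True, x: False}
  {x: False, t: False}
  {x: True, t: True}


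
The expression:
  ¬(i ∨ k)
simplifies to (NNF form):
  ¬i ∧ ¬k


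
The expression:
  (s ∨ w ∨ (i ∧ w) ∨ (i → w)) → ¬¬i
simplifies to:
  i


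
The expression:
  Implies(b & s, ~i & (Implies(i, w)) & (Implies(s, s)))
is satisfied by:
  {s: False, b: False, i: False}
  {i: True, s: False, b: False}
  {b: True, s: False, i: False}
  {i: True, b: True, s: False}
  {s: True, i: False, b: False}
  {i: True, s: True, b: False}
  {b: True, s: True, i: False}


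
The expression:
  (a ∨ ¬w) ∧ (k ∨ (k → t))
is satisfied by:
  {a: True, w: False}
  {w: False, a: False}
  {w: True, a: True}


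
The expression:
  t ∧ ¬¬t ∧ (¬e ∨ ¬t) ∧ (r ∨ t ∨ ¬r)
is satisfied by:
  {t: True, e: False}


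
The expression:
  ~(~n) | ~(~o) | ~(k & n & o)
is always true.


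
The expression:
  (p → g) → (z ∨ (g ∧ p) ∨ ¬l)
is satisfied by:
  {z: True, p: True, l: False}
  {z: True, l: False, p: False}
  {p: True, l: False, z: False}
  {p: False, l: False, z: False}
  {z: True, p: True, l: True}
  {z: True, l: True, p: False}
  {p: True, l: True, z: False}


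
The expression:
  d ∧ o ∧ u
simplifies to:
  d ∧ o ∧ u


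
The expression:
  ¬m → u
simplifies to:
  m ∨ u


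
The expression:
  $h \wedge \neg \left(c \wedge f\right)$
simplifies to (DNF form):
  $\left(h \wedge \neg c\right) \vee \left(h \wedge \neg f\right)$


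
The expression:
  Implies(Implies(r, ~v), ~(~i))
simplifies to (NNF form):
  i | (r & v)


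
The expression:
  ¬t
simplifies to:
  ¬t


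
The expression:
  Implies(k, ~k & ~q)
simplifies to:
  ~k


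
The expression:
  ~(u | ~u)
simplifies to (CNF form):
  False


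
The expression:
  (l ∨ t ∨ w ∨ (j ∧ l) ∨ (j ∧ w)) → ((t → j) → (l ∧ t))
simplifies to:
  (l ∧ t) ∨ (t ∧ ¬j) ∨ (¬l ∧ ¬t ∧ ¬w)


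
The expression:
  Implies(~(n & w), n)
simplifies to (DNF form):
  n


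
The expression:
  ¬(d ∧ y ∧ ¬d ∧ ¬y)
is always true.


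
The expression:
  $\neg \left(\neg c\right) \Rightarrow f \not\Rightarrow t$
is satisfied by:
  {f: True, c: False, t: False}
  {f: False, c: False, t: False}
  {t: True, f: True, c: False}
  {t: True, f: False, c: False}
  {c: True, f: True, t: False}


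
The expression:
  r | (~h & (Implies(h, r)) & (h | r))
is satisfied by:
  {r: True}


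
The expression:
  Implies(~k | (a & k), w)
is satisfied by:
  {w: True, k: True, a: False}
  {w: True, k: False, a: False}
  {a: True, w: True, k: True}
  {a: True, w: True, k: False}
  {k: True, a: False, w: False}


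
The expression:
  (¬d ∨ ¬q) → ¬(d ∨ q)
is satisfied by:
  {d: False, q: False}
  {q: True, d: True}


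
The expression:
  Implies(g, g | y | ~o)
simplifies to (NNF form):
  True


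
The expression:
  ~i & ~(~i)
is never true.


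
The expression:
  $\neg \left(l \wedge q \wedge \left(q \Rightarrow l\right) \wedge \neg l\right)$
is always true.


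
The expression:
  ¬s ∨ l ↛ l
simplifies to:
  ¬s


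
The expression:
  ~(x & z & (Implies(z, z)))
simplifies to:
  ~x | ~z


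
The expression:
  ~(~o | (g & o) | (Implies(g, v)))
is never true.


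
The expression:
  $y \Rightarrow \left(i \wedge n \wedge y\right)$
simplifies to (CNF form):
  $\left(i \vee \neg y\right) \wedge \left(n \vee \neg y\right)$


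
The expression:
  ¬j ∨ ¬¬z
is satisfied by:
  {z: True, j: False}
  {j: False, z: False}
  {j: True, z: True}


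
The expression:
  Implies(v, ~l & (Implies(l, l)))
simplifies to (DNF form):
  ~l | ~v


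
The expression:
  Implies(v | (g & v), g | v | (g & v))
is always true.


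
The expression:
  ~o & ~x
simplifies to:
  ~o & ~x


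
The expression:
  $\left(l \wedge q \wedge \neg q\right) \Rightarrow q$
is always true.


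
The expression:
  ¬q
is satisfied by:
  {q: False}


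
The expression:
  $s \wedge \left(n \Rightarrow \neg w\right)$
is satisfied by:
  {s: True, w: False, n: False}
  {n: True, s: True, w: False}
  {w: True, s: True, n: False}


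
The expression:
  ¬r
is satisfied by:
  {r: False}


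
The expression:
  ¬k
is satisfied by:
  {k: False}


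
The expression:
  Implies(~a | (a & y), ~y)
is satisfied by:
  {y: False}


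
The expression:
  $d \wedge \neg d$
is never true.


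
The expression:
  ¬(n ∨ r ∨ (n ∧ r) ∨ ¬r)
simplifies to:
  False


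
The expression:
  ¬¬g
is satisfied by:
  {g: True}


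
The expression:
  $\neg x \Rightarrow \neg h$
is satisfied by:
  {x: True, h: False}
  {h: False, x: False}
  {h: True, x: True}


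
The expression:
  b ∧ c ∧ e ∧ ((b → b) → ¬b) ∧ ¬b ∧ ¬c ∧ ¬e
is never true.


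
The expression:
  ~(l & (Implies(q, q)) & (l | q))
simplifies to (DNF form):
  ~l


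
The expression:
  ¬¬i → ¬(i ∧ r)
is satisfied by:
  {i: False, r: False}
  {r: True, i: False}
  {i: True, r: False}


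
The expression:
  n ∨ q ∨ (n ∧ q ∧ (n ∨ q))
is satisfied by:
  {n: True, q: True}
  {n: True, q: False}
  {q: True, n: False}


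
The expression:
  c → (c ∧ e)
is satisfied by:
  {e: True, c: False}
  {c: False, e: False}
  {c: True, e: True}


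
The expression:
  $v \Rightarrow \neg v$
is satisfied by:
  {v: False}


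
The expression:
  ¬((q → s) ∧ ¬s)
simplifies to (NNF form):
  q ∨ s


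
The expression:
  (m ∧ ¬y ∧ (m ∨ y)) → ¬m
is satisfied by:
  {y: True, m: False}
  {m: False, y: False}
  {m: True, y: True}


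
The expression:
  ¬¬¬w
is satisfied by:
  {w: False}


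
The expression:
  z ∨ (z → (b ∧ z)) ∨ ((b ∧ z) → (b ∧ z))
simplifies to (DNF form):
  True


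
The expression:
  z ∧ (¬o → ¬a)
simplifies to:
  z ∧ (o ∨ ¬a)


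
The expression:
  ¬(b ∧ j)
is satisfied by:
  {b: False, j: False}
  {j: True, b: False}
  {b: True, j: False}


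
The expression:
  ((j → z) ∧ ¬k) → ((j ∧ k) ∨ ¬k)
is always true.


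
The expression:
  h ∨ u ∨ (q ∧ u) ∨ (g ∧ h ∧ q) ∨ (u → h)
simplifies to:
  True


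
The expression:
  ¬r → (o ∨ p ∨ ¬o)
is always true.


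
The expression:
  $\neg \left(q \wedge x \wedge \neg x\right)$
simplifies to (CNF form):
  $\text{True}$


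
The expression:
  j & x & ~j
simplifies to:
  False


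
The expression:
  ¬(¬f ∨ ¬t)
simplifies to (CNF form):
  f ∧ t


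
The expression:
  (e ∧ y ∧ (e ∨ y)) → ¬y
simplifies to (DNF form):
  ¬e ∨ ¬y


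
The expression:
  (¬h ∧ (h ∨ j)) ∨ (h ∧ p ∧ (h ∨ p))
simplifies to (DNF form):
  (h ∧ p) ∨ (j ∧ ¬h)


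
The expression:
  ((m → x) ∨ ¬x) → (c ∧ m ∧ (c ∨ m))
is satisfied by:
  {c: True, m: True}


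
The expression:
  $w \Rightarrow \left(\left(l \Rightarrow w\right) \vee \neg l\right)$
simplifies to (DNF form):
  $\text{True}$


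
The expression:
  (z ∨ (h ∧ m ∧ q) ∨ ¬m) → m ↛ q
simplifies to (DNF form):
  (m ∧ ¬q) ∨ (m ∧ ¬h ∧ ¬q) ∨ (m ∧ ¬h ∧ ¬z) ∨ (m ∧ ¬q ∧ ¬z)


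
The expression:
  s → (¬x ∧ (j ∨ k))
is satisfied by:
  {j: True, k: True, s: False, x: False}
  {j: True, k: False, s: False, x: False}
  {k: True, j: False, s: False, x: False}
  {j: False, k: False, s: False, x: False}
  {j: True, x: True, k: True, s: False}
  {j: True, x: True, k: False, s: False}
  {x: True, k: True, j: False, s: False}
  {x: True, j: False, k: False, s: False}
  {j: True, s: True, k: True, x: False}
  {j: True, s: True, k: False, x: False}
  {s: True, k: True, j: False, x: False}


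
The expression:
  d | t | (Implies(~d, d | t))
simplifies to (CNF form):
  d | t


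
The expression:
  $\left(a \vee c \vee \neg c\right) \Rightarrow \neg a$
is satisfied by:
  {a: False}


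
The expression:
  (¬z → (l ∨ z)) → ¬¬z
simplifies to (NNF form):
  z ∨ ¬l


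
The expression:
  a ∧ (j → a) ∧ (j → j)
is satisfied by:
  {a: True}


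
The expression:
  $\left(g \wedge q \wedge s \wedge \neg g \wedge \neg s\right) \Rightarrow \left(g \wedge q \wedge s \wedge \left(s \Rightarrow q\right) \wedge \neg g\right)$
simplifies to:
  $\text{True}$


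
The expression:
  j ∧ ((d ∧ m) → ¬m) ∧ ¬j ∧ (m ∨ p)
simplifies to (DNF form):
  False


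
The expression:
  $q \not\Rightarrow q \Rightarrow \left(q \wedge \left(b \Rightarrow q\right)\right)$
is always true.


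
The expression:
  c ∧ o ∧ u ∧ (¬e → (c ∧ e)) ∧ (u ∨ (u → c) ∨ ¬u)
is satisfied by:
  {c: True, e: True, u: True, o: True}


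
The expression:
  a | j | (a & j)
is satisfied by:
  {a: True, j: True}
  {a: True, j: False}
  {j: True, a: False}


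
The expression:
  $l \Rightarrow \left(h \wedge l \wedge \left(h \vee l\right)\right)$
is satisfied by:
  {h: True, l: False}
  {l: False, h: False}
  {l: True, h: True}


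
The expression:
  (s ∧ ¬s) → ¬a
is always true.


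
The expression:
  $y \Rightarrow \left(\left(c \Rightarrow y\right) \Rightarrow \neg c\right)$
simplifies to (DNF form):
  $\neg c \vee \neg y$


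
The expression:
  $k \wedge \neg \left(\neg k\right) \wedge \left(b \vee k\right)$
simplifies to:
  $k$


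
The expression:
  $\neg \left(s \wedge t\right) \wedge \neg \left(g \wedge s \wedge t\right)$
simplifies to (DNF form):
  $\neg s \vee \neg t$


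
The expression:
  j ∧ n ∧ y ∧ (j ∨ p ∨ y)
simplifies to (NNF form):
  j ∧ n ∧ y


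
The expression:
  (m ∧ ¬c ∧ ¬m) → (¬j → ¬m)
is always true.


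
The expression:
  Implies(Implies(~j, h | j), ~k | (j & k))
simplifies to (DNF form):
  j | ~h | ~k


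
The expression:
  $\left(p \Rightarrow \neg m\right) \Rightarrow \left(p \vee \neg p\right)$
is always true.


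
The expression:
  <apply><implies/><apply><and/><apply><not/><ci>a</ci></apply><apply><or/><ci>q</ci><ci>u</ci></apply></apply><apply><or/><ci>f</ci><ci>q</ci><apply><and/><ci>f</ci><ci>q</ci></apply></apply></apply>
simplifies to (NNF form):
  <apply><or/><ci>a</ci><ci>f</ci><ci>q</ci><apply><not/><ci>u</ci></apply></apply>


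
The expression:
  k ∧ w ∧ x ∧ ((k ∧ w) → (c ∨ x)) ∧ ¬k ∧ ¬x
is never true.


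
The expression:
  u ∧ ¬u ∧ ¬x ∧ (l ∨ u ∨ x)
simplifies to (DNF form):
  False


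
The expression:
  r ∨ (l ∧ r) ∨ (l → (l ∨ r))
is always true.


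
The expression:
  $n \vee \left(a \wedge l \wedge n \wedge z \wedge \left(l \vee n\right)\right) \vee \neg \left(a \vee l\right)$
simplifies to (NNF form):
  $n \vee \left(\neg a \wedge \neg l\right)$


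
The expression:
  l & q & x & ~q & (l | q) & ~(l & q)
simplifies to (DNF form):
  False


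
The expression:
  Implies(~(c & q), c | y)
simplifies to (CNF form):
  c | y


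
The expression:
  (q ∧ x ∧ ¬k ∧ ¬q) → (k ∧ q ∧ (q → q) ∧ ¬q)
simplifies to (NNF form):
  True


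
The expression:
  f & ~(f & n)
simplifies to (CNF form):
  f & ~n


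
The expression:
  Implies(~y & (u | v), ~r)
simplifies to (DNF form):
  y | ~r | (~u & ~v)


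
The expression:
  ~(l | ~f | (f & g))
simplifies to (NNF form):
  f & ~g & ~l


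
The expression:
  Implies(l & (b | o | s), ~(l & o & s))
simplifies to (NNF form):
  ~l | ~o | ~s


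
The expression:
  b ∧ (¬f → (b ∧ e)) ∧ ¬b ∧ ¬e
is never true.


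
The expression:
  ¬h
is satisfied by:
  {h: False}


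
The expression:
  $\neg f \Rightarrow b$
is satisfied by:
  {b: True, f: True}
  {b: True, f: False}
  {f: True, b: False}


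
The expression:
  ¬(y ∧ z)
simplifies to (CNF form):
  ¬y ∨ ¬z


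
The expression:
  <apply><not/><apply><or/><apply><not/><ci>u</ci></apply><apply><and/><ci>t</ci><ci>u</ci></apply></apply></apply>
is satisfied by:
  {u: True, t: False}


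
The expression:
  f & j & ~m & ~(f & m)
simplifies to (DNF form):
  f & j & ~m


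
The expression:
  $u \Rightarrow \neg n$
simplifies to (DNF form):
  $\neg n \vee \neg u$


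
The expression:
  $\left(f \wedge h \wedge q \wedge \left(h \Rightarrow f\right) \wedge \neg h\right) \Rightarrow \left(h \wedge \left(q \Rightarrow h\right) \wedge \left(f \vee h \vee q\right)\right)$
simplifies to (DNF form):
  $\text{True}$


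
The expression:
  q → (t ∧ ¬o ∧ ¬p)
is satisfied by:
  {t: True, o: False, q: False, p: False}
  {p: False, o: False, t: False, q: False}
  {p: True, t: True, o: False, q: False}
  {p: True, o: False, t: False, q: False}
  {t: True, o: True, p: False, q: False}
  {o: True, p: False, t: False, q: False}
  {p: True, o: True, t: True, q: False}
  {p: True, o: True, t: False, q: False}
  {q: True, t: True, p: False, o: False}


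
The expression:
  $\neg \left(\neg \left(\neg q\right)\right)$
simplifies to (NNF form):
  $\neg q$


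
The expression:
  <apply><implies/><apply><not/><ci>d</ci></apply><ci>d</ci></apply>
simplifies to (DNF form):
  <ci>d</ci>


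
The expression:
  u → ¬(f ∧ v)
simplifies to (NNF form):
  ¬f ∨ ¬u ∨ ¬v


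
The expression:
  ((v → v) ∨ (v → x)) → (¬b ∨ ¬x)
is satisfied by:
  {x: False, b: False}
  {b: True, x: False}
  {x: True, b: False}


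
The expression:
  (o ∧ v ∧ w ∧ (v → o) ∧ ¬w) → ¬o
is always true.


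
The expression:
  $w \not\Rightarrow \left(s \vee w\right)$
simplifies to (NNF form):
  $\text{False}$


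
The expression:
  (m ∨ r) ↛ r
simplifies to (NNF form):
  m ∧ ¬r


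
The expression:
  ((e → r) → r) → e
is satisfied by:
  {e: True, r: False}
  {r: False, e: False}
  {r: True, e: True}


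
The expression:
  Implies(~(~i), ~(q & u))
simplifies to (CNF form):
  ~i | ~q | ~u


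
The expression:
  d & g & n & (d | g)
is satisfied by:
  {g: True, d: True, n: True}


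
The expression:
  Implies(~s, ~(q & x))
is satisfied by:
  {s: True, q: False, x: False}
  {s: False, q: False, x: False}
  {x: True, s: True, q: False}
  {x: True, s: False, q: False}
  {q: True, s: True, x: False}
  {q: True, s: False, x: False}
  {q: True, x: True, s: True}


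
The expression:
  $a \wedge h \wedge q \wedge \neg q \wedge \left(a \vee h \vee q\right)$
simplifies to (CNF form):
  $\text{False}$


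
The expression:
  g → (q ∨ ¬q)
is always true.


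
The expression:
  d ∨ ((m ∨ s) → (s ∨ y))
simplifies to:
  d ∨ s ∨ y ∨ ¬m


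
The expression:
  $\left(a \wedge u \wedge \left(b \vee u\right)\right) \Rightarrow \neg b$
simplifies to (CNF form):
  $\neg a \vee \neg b \vee \neg u$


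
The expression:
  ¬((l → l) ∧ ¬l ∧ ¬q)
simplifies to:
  l ∨ q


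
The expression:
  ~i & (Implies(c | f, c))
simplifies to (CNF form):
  ~i & (c | ~f)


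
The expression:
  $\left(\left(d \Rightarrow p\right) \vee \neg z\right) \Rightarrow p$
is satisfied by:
  {d: True, p: True, z: True}
  {d: True, p: True, z: False}
  {p: True, z: True, d: False}
  {p: True, z: False, d: False}
  {d: True, z: True, p: False}


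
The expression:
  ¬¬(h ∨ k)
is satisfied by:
  {k: True, h: True}
  {k: True, h: False}
  {h: True, k: False}


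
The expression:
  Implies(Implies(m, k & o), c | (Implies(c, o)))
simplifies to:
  True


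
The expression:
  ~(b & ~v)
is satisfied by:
  {v: True, b: False}
  {b: False, v: False}
  {b: True, v: True}


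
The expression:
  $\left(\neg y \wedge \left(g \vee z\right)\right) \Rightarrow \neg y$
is always true.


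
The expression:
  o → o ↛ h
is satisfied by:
  {h: False, o: False}
  {o: True, h: False}
  {h: True, o: False}


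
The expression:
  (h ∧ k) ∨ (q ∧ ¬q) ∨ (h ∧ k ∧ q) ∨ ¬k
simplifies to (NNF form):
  h ∨ ¬k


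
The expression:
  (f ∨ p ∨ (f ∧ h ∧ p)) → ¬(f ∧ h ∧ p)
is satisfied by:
  {p: False, h: False, f: False}
  {f: True, p: False, h: False}
  {h: True, p: False, f: False}
  {f: True, h: True, p: False}
  {p: True, f: False, h: False}
  {f: True, p: True, h: False}
  {h: True, p: True, f: False}


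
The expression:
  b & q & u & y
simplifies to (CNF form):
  b & q & u & y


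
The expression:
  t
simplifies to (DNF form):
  t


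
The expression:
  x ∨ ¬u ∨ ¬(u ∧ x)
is always true.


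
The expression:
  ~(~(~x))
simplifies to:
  ~x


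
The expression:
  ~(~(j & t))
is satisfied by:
  {t: True, j: True}


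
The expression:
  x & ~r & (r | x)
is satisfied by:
  {x: True, r: False}


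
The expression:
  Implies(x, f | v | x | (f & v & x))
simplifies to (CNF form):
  True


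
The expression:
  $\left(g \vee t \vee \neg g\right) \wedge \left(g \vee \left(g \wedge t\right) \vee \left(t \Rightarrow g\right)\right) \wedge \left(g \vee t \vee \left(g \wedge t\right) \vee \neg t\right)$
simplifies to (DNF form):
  $g \vee \neg t$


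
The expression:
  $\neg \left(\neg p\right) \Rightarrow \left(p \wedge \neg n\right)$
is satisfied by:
  {p: False, n: False}
  {n: True, p: False}
  {p: True, n: False}


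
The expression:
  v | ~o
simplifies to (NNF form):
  v | ~o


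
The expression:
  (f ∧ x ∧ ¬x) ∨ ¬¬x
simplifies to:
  x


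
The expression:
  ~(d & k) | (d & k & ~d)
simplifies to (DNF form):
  ~d | ~k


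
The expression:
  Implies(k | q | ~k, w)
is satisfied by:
  {w: True}


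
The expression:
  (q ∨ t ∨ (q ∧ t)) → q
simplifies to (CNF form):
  q ∨ ¬t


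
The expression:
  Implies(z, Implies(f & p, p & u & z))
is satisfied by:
  {u: True, p: False, z: False, f: False}
  {f: False, p: False, u: False, z: False}
  {f: True, u: True, p: False, z: False}
  {f: True, p: False, u: False, z: False}
  {z: True, u: True, f: False, p: False}
  {z: True, f: False, p: False, u: False}
  {z: True, f: True, u: True, p: False}
  {z: True, f: True, p: False, u: False}
  {u: True, p: True, z: False, f: False}
  {p: True, z: False, u: False, f: False}
  {f: True, p: True, u: True, z: False}
  {f: True, p: True, z: False, u: False}
  {u: True, p: True, z: True, f: False}
  {p: True, z: True, f: False, u: False}
  {f: True, p: True, z: True, u: True}


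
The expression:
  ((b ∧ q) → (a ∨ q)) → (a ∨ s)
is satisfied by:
  {a: True, s: True}
  {a: True, s: False}
  {s: True, a: False}


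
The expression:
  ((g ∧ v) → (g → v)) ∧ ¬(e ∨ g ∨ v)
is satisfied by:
  {g: False, v: False, e: False}


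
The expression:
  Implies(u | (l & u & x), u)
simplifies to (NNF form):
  True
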